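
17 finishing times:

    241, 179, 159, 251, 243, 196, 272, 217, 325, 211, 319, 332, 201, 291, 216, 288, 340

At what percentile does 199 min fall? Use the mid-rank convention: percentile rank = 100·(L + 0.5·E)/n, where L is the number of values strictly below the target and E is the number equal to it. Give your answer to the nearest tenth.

17.6

Sorted: 159, 179, 196, 201, 211, 216, 217, 241, 243, 251, 272, 288, 291, 319, 325, 332, 340.
Count below 199: L = 3; count equal: E = 0; n = 17.
Percentile rank = 100·(3 + 0.5·0)/17 = 100·3/17 = 17.65.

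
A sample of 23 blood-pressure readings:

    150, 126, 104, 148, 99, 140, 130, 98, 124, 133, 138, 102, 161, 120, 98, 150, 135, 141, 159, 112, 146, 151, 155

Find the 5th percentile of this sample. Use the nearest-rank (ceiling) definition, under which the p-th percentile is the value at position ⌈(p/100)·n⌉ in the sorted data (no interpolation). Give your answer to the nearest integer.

Sorted: 98, 98, 99, 102, 104, 112, 120, 124, 126, 130, 133, 135, 138, 140, 141, 146, 148, 150, 150, 151, 155, 159, 161.
n = 23.
Position = ⌈5/100 · 23⌉ = ⌈1.15⌉ = 2.
The value at rank 2 is 98.

98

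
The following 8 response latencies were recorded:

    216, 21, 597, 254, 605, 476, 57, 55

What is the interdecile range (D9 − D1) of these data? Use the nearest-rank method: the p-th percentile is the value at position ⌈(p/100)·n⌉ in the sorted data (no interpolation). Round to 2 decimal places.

584.00

Sorted: 21, 55, 57, 216, 254, 476, 597, 605.
n = 8.
P10: rank ⌈10/100·8⌉ = 1 → 21.
P90: rank ⌈90/100·8⌉ = 8 → 605.
Difference: 605 − 21 = 584.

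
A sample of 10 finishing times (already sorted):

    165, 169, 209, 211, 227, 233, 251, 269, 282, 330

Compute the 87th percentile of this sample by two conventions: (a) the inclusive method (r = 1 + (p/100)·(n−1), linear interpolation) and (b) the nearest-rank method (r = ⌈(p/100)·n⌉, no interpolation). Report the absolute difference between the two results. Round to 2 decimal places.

n = 10.
(a) r = 8.83; between ranks 8 (269) and 9 (282): 279.79.
(b) the nearest-rank method: rank 9 → 282.
|279.79 − 282| = 2.21.

2.21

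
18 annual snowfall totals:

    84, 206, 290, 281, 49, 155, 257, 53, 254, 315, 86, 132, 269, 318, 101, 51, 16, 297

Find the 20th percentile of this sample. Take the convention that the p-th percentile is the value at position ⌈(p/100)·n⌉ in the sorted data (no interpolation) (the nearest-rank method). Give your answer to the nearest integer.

53

Sorted: 16, 49, 51, 53, 84, 86, 101, 132, 155, 206, 254, 257, 269, 281, 290, 297, 315, 318.
n = 18.
Position = ⌈20/100 · 18⌉ = ⌈3.6⌉ = 4.
The value at rank 4 is 53.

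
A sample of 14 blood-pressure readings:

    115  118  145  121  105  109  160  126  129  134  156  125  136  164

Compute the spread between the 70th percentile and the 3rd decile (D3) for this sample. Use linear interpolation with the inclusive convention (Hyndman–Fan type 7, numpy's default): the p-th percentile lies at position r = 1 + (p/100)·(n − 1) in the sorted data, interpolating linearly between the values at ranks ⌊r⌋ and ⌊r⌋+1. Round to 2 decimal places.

Sorted: 105, 109, 115, 118, 121, 125, 126, 129, 134, 136, 145, 156, 160, 164.
n = 14.
P30: r = 4.9; ranks 4–5 are 118, 121; interpolating gives 120.7.
P70: r = 10.1; ranks 10–11 are 136, 145; interpolating gives 136.9.
Difference: 136.9 − 120.7 = 16.2.

16.20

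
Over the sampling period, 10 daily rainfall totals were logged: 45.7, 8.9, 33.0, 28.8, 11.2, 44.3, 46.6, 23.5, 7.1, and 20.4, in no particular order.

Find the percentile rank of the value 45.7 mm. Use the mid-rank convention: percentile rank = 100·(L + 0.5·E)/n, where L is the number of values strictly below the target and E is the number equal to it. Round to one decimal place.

85.0

Sorted: 7.1, 8.9, 11.2, 20.4, 23.5, 28.8, 33.0, 44.3, 45.7, 46.6.
Count below 45.7: L = 8; count equal: E = 1; n = 10.
Percentile rank = 100·(8 + 0.5·1)/10 = 100·8.5/10 = 85.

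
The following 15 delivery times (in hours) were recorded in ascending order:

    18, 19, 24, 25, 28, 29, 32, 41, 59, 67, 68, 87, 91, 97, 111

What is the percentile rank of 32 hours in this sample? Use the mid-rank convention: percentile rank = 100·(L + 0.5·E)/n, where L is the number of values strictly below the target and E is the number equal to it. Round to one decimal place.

Count below 32: L = 6; count equal: E = 1; n = 15.
Percentile rank = 100·(6 + 0.5·1)/15 = 100·6.5/15 = 43.33.

43.3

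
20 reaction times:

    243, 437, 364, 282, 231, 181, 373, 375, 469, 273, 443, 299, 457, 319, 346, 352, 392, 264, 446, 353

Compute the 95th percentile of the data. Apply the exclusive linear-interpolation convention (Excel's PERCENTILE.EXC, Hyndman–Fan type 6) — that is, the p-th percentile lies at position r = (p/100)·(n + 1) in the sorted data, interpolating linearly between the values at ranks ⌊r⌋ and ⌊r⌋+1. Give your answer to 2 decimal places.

Sorted: 181, 231, 243, 264, 273, 282, 299, 319, 346, 352, 353, 364, 373, 375, 392, 437, 443, 446, 457, 469.
n = 20.
r = (95/100)·(20 + 1) = 19.95.
Rank 19 is 457 and rank 20 is 469.
Interpolate: 457 + 0.95·(469 − 457) = 457 + 0.95·12 = 468.4.

468.40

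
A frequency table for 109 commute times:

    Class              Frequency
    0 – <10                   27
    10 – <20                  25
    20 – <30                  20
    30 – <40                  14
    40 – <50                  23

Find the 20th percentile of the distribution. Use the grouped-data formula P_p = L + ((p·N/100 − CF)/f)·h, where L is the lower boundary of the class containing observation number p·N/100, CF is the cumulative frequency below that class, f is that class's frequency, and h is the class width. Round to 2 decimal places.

N = 109; target position k = 20/100 · 109 = 21.8.
Cumulative frequencies: 27, 52, 72, 86, 109.
Observation 21.8 falls in the class 0 – <10.
L = 0, CF = 0, f = 27, h = 10.
P20 = 0 + ((21.8 − 0)/27)·10 = 0 + 8.07407 = 8.07407.

8.07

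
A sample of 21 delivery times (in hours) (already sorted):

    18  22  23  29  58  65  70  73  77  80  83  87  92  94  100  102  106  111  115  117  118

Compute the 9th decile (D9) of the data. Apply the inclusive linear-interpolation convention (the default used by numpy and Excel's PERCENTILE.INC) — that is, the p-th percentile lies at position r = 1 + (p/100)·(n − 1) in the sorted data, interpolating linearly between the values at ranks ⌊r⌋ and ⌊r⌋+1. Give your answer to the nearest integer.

115

n = 21.
r = 1 + (90/100)·(21 − 1) = 1 + 18 = 19.
r is an integer, so P90 is the value at rank 19: 115.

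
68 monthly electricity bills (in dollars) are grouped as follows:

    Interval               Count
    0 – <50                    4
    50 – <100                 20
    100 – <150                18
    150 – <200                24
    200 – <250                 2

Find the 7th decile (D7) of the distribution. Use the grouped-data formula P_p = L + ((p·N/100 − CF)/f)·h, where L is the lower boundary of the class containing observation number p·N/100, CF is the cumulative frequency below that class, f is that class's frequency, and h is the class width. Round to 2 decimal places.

N = 68; target position k = 70/100 · 68 = 47.6.
Cumulative frequencies: 4, 24, 42, 66, 68.
Observation 47.6 falls in the class 150 – <200.
L = 150, CF = 42, f = 24, h = 50.
P70 = 150 + ((47.6 − 42)/24)·50 = 150 + 11.6667 = 161.667.

161.67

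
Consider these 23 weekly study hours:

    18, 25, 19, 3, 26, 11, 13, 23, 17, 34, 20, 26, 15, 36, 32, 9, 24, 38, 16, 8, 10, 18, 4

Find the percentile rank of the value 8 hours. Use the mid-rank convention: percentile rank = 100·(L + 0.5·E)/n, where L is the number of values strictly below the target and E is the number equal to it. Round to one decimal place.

10.9

Sorted: 3, 4, 8, 9, 10, 11, 13, 15, 16, 17, 18, 18, 19, 20, 23, 24, 25, 26, 26, 32, 34, 36, 38.
Count below 8: L = 2; count equal: E = 1; n = 23.
Percentile rank = 100·(2 + 0.5·1)/23 = 100·2.5/23 = 10.87.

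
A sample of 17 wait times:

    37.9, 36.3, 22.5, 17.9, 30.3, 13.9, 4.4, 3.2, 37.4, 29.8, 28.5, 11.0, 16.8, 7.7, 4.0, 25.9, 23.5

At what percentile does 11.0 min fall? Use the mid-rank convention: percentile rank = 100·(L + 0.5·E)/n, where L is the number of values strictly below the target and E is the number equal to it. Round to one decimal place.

Sorted: 3.2, 4.0, 4.4, 7.7, 11.0, 13.9, 16.8, 17.9, 22.5, 23.5, 25.9, 28.5, 29.8, 30.3, 36.3, 37.4, 37.9.
Count below 11.0: L = 4; count equal: E = 1; n = 17.
Percentile rank = 100·(4 + 0.5·1)/17 = 100·4.5/17 = 26.47.

26.5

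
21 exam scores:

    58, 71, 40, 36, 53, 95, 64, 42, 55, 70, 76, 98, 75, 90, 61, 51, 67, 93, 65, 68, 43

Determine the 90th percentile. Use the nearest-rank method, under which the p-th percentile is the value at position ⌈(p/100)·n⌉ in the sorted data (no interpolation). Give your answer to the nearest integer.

Sorted: 36, 40, 42, 43, 51, 53, 55, 58, 61, 64, 65, 67, 68, 70, 71, 75, 76, 90, 93, 95, 98.
n = 21.
Position = ⌈90/100 · 21⌉ = ⌈18.9⌉ = 19.
The value at rank 19 is 93.

93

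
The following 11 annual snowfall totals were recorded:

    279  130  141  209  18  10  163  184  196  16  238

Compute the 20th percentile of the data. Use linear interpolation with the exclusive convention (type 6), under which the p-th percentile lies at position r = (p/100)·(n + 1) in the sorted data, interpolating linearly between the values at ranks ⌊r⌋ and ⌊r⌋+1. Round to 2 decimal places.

Sorted: 10, 16, 18, 130, 141, 163, 184, 196, 209, 238, 279.
n = 11.
r = (20/100)·(11 + 1) = 2.4.
Rank 2 is 16 and rank 3 is 18.
Interpolate: 16 + 0.4·(18 − 16) = 16 + 0.4·2 = 16.8.

16.80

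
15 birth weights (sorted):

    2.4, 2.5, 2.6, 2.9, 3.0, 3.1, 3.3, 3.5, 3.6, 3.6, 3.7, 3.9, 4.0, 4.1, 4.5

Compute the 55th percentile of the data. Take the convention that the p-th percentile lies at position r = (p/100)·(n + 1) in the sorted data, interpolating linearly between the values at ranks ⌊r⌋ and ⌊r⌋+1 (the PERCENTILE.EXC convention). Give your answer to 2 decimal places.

n = 15.
r = (55/100)·(15 + 1) = 8.8.
Rank 8 is 3.5 and rank 9 is 3.6.
Interpolate: 3.5 + 0.8·(3.6 − 3.5) = 3.5 + 0.8·0.1 = 3.58.

3.58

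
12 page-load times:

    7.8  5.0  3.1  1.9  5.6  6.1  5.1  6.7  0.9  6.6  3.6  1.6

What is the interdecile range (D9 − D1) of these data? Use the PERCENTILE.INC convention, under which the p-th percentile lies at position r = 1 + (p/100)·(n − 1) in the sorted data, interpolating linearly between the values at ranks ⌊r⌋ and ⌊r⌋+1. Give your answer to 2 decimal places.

5.06

Sorted: 0.9, 1.6, 1.9, 3.1, 3.6, 5.0, 5.1, 5.6, 6.1, 6.6, 6.7, 7.8.
n = 12.
P10: r = 2.1; ranks 2–3 are 1.6, 1.9; interpolating gives 1.63.
P90: r = 10.9; ranks 10–11 are 6.6, 6.7; interpolating gives 6.69.
Difference: 6.69 − 1.63 = 5.06.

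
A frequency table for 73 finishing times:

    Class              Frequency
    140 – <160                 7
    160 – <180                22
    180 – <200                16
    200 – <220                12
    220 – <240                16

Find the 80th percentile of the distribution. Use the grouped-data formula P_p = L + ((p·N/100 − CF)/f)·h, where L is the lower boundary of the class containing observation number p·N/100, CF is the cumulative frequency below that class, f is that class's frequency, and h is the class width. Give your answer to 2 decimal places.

N = 73; target position k = 80/100 · 73 = 58.4.
Cumulative frequencies: 7, 29, 45, 57, 73.
Observation 58.4 falls in the class 220 – <240.
L = 220, CF = 57, f = 16, h = 20.
P80 = 220 + ((58.4 − 57)/16)·20 = 220 + 1.75 = 221.75.

221.75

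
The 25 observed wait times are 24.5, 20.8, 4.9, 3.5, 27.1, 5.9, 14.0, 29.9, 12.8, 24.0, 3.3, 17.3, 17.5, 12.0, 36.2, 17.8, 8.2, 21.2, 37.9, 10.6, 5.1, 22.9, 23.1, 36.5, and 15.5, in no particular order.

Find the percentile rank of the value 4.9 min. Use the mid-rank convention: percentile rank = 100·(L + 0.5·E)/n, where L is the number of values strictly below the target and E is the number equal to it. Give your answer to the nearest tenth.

Sorted: 3.3, 3.5, 4.9, 5.1, 5.9, 8.2, 10.6, 12.0, 12.8, 14.0, 15.5, 17.3, 17.5, 17.8, 20.8, 21.2, 22.9, 23.1, 24.0, 24.5, 27.1, 29.9, 36.2, 36.5, 37.9.
Count below 4.9: L = 2; count equal: E = 1; n = 25.
Percentile rank = 100·(2 + 0.5·1)/25 = 100·2.5/25 = 10.

10.0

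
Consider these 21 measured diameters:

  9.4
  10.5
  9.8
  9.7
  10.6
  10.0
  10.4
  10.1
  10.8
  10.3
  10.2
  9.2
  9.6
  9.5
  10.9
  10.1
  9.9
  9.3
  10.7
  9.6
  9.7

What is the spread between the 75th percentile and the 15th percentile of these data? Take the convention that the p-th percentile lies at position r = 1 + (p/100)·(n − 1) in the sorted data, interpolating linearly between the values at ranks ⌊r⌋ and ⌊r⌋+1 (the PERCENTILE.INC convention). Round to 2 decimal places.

0.90

Sorted: 9.2, 9.3, 9.4, 9.5, 9.6, 9.6, 9.7, 9.7, 9.8, 9.9, 10.0, 10.1, 10.1, 10.2, 10.3, 10.4, 10.5, 10.6, 10.7, 10.8, 10.9.
n = 21.
P15: r = 4 (integer) → 9.5.
P75: r = 16 (integer) → 10.4.
Difference: 10.4 − 9.5 = 0.9.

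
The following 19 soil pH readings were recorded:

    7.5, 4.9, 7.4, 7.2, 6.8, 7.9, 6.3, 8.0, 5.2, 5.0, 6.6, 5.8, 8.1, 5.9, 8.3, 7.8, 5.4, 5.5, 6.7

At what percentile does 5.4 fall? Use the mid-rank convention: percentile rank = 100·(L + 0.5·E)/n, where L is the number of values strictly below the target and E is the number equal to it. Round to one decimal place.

18.4

Sorted: 4.9, 5.0, 5.2, 5.4, 5.5, 5.8, 5.9, 6.3, 6.6, 6.7, 6.8, 7.2, 7.4, 7.5, 7.8, 7.9, 8.0, 8.1, 8.3.
Count below 5.4: L = 3; count equal: E = 1; n = 19.
Percentile rank = 100·(3 + 0.5·1)/19 = 100·3.5/19 = 18.42.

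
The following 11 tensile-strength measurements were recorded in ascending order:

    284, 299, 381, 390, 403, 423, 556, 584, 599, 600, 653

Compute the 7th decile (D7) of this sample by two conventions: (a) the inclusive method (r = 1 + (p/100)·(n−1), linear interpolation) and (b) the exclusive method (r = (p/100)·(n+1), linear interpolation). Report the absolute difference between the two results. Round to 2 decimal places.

6.00

n = 11.
(a) r = 8 → value at rank 8 = 584.
(b) r = 8.4; between ranks 8 (584) and 9 (599): 590.
|584 − 590| = 6.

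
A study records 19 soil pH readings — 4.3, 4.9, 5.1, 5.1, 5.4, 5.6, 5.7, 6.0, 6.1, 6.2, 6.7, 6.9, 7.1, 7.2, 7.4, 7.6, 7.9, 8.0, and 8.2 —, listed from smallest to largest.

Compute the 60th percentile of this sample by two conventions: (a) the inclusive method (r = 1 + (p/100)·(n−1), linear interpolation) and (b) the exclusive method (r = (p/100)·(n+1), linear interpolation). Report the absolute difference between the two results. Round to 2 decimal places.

n = 19.
(a) r = 11.8; between ranks 11 (6.7) and 12 (6.9): 6.86.
(b) r = 12 → value at rank 12 = 6.9.
|6.86 − 6.9| = 0.04.

0.04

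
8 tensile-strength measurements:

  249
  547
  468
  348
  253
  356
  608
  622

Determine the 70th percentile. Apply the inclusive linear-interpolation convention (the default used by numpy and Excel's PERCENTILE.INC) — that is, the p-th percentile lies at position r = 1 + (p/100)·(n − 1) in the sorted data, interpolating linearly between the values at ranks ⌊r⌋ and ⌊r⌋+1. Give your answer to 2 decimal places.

Sorted: 249, 253, 348, 356, 468, 547, 608, 622.
n = 8.
r = 1 + (70/100)·(8 − 1) = 1 + 4.9 = 5.9.
Rank 5 is 468 and rank 6 is 547.
Interpolate: 468 + 0.9·(547 − 468) = 468 + 0.9·79 = 539.1.

539.10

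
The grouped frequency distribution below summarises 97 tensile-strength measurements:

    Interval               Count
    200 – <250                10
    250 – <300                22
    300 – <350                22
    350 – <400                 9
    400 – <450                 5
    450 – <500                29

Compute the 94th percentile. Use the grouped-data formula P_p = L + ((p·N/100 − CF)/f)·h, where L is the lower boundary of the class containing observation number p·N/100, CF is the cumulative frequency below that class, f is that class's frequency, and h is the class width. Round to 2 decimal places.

N = 97; target position k = 94/100 · 97 = 91.18.
Cumulative frequencies: 10, 32, 54, 63, 68, 97.
Observation 91.18 falls in the class 450 – <500.
L = 450, CF = 68, f = 29, h = 50.
P94 = 450 + ((91.18 − 68)/29)·50 = 450 + 39.9655 = 489.966.

489.97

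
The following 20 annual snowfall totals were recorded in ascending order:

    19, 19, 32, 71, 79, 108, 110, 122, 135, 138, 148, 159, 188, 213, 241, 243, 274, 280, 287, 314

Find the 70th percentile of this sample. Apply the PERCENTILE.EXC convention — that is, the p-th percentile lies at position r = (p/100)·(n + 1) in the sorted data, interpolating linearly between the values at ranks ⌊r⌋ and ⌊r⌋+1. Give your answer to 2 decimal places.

232.60

n = 20.
r = (70/100)·(20 + 1) = 14.7.
Rank 14 is 213 and rank 15 is 241.
Interpolate: 213 + 0.7·(241 − 213) = 213 + 0.7·28 = 232.6.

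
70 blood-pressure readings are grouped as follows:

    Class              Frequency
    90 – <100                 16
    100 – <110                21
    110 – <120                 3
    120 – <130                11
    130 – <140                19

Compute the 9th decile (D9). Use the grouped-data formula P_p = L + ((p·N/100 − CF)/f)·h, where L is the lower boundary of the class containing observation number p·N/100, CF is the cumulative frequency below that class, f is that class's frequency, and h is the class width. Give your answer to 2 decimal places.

136.32

N = 70; target position k = 90/100 · 70 = 63.
Cumulative frequencies: 16, 37, 40, 51, 70.
Observation 63 falls in the class 130 – <140.
L = 130, CF = 51, f = 19, h = 10.
P90 = 130 + ((63 − 51)/19)·10 = 130 + 6.31579 = 136.316.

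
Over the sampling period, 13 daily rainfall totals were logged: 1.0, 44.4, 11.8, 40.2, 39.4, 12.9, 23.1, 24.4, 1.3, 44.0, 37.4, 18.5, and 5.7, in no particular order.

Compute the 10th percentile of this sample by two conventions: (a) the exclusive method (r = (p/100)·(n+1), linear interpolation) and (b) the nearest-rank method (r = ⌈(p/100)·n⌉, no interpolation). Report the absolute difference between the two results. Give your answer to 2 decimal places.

Sorted: 1.0, 1.3, 5.7, 11.8, 12.9, 18.5, 23.1, 24.4, 37.4, 39.4, 40.2, 44.0, 44.4.
n = 13.
(a) r = 1.4; between ranks 1 (1.0) and 2 (1.3): 1.12.
(b) the nearest-rank method: rank 2 → 1.3.
|1.12 − 1.3| = 0.18.

0.18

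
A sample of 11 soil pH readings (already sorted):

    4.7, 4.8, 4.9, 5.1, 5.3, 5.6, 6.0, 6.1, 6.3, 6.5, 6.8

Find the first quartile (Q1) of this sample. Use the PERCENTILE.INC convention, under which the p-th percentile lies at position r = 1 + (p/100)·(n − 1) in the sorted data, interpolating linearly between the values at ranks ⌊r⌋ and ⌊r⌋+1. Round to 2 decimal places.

5.00

n = 11.
r = 1 + (25/100)·(11 − 1) = 1 + 2.5 = 3.5.
Rank 3 is 4.9 and rank 4 is 5.1.
Interpolate: 4.9 + 0.5·(5.1 − 4.9) = 4.9 + 0.5·0.2 = 5.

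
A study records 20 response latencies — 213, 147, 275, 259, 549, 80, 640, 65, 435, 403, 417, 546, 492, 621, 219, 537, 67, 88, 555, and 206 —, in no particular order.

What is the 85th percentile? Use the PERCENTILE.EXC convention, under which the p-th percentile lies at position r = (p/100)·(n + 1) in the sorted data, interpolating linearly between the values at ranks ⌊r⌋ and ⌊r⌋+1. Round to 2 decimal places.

554.10

Sorted: 65, 67, 80, 88, 147, 206, 213, 219, 259, 275, 403, 417, 435, 492, 537, 546, 549, 555, 621, 640.
n = 20.
r = (85/100)·(20 + 1) = 17.85.
Rank 17 is 549 and rank 18 is 555.
Interpolate: 549 + 0.85·(555 − 549) = 549 + 0.85·6 = 554.1.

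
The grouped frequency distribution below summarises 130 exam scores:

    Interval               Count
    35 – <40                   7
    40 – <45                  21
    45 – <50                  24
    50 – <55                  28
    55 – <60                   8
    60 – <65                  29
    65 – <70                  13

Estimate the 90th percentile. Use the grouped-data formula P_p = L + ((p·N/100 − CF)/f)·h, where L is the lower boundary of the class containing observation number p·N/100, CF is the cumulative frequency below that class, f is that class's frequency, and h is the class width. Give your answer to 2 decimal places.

65.00

N = 130; target position k = 90/100 · 130 = 117.
Cumulative frequencies: 7, 28, 52, 80, 88, 117, 130.
Observation 117 falls in the class 60 – <65.
L = 60, CF = 88, f = 29, h = 5.
P90 = 60 + ((117 − 88)/29)·5 = 60 + 5 = 65.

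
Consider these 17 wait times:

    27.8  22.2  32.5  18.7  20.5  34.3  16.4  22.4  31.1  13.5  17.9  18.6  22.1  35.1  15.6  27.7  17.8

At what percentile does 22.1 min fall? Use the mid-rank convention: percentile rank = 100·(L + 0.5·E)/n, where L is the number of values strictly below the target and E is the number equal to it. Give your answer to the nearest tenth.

50.0

Sorted: 13.5, 15.6, 16.4, 17.8, 17.9, 18.6, 18.7, 20.5, 22.1, 22.2, 22.4, 27.7, 27.8, 31.1, 32.5, 34.3, 35.1.
Count below 22.1: L = 8; count equal: E = 1; n = 17.
Percentile rank = 100·(8 + 0.5·1)/17 = 100·8.5/17 = 50.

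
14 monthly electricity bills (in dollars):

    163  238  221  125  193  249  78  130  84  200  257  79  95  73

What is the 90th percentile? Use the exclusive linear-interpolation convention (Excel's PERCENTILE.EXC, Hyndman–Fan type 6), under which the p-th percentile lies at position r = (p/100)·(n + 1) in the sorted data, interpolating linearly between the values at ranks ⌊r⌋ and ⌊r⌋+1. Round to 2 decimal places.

253.00

Sorted: 73, 78, 79, 84, 95, 125, 130, 163, 193, 200, 221, 238, 249, 257.
n = 14.
r = (90/100)·(14 + 1) = 13.5.
Rank 13 is 249 and rank 14 is 257.
Interpolate: 249 + 0.5·(257 − 249) = 249 + 0.5·8 = 253.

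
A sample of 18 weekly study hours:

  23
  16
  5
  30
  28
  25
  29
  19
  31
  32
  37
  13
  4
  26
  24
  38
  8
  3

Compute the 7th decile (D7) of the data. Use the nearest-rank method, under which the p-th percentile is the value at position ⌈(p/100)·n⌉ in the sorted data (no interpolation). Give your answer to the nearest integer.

29

Sorted: 3, 4, 5, 8, 13, 16, 19, 23, 24, 25, 26, 28, 29, 30, 31, 32, 37, 38.
n = 18.
Position = ⌈70/100 · 18⌉ = ⌈12.6⌉ = 13.
The value at rank 13 is 29.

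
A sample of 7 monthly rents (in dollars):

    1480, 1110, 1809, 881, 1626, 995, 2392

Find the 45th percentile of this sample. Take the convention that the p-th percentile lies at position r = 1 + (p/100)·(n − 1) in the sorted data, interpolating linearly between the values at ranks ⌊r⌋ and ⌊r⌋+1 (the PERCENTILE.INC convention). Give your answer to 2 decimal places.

1369.00

Sorted: 881, 995, 1110, 1480, 1626, 1809, 2392.
n = 7.
r = 1 + (45/100)·(7 − 1) = 1 + 2.7 = 3.7.
Rank 3 is 1110 and rank 4 is 1480.
Interpolate: 1110 + 0.7·(1480 − 1110) = 1110 + 0.7·370 = 1369.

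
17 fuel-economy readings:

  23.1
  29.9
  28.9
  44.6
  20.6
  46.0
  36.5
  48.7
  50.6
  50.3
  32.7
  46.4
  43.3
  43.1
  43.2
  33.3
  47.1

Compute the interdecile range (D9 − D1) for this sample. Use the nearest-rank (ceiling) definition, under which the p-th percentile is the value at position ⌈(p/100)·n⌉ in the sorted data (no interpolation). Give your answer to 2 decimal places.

27.20

Sorted: 20.6, 23.1, 28.9, 29.9, 32.7, 33.3, 36.5, 43.1, 43.2, 43.3, 44.6, 46.0, 46.4, 47.1, 48.7, 50.3, 50.6.
n = 17.
P10: rank ⌈10/100·17⌉ = 2 → 23.1.
P90: rank ⌈90/100·17⌉ = 16 → 50.3.
Difference: 50.3 − 23.1 = 27.2.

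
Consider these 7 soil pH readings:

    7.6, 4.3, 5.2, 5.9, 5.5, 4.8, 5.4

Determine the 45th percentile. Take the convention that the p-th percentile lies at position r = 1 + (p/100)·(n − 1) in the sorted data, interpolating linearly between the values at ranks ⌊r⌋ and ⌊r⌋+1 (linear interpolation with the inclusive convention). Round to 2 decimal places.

Sorted: 4.3, 4.8, 5.2, 5.4, 5.5, 5.9, 7.6.
n = 7.
r = 1 + (45/100)·(7 − 1) = 1 + 2.7 = 3.7.
Rank 3 is 5.2 and rank 4 is 5.4.
Interpolate: 5.2 + 0.7·(5.4 − 5.2) = 5.2 + 0.7·0.2 = 5.34.

5.34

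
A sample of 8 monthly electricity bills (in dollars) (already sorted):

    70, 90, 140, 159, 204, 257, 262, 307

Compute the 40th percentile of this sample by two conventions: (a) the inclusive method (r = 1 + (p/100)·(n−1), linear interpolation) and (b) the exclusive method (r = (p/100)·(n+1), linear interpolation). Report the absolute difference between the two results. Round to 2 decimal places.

n = 8.
(a) r = 3.8; between ranks 3 (140) and 4 (159): 155.2.
(b) r = 3.6; between ranks 3 (140) and 4 (159): 151.4.
|155.2 − 151.4| = 3.8.

3.80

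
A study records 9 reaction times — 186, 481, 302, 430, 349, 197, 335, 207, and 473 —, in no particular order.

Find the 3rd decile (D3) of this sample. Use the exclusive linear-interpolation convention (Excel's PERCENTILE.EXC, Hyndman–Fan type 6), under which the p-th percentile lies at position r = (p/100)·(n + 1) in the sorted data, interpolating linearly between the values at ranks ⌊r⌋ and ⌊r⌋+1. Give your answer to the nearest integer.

Sorted: 186, 197, 207, 302, 335, 349, 430, 473, 481.
n = 9.
r = (30/100)·(9 + 1) = 3.
r is an integer, so P30 is the value at rank 3: 207.

207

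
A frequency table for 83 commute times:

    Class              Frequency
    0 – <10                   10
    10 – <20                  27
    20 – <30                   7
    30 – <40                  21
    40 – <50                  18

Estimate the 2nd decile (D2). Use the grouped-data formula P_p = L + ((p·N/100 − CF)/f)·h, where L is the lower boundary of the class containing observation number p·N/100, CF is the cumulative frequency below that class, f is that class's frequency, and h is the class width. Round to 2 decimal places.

12.44

N = 83; target position k = 20/100 · 83 = 16.6.
Cumulative frequencies: 10, 37, 44, 65, 83.
Observation 16.6 falls in the class 10 – <20.
L = 10, CF = 10, f = 27, h = 10.
P20 = 10 + ((16.6 − 10)/27)·10 = 10 + 2.44444 = 12.4444.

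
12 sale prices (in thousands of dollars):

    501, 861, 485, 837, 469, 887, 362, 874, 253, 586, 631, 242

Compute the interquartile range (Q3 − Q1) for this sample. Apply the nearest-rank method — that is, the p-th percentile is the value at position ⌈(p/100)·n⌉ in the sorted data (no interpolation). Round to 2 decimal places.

Sorted: 242, 253, 362, 469, 485, 501, 586, 631, 837, 861, 874, 887.
n = 12.
P25: rank ⌈25/100·12⌉ = 3 → 362.
P75: rank ⌈75/100·12⌉ = 9 → 837.
Difference: 837 − 362 = 475.

475.00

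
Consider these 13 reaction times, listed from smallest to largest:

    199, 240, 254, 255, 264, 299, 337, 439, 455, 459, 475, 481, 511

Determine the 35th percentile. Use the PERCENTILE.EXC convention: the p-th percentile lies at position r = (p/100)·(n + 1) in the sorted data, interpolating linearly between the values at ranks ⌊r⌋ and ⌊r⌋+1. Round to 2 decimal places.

263.10

n = 13.
r = (35/100)·(13 + 1) = 4.9.
Rank 4 is 255 and rank 5 is 264.
Interpolate: 255 + 0.9·(264 − 255) = 255 + 0.9·9 = 263.1.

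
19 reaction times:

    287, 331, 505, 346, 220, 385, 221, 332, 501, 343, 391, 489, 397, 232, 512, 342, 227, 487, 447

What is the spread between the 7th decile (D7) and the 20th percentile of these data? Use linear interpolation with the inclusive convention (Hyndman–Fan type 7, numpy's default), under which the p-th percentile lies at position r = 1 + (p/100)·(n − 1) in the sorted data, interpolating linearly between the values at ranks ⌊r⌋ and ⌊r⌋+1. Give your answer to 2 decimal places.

162.00

Sorted: 220, 221, 227, 232, 287, 331, 332, 342, 343, 346, 385, 391, 397, 447, 487, 489, 501, 505, 512.
n = 19.
P20: r = 4.6; ranks 4–5 are 232, 287; interpolating gives 265.
P70: r = 13.6; ranks 13–14 are 397, 447; interpolating gives 427.
Difference: 427 − 265 = 162.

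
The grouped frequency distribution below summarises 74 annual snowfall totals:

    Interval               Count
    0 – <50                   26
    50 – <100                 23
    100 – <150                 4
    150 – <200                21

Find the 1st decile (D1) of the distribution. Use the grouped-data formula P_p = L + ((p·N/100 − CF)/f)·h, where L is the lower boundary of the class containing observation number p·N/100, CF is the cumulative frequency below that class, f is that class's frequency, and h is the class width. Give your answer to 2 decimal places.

14.23

N = 74; target position k = 10/100 · 74 = 7.4.
Cumulative frequencies: 26, 49, 53, 74.
Observation 7.4 falls in the class 0 – <50.
L = 0, CF = 0, f = 26, h = 50.
P10 = 0 + ((7.4 − 0)/26)·50 = 0 + 14.2308 = 14.2308.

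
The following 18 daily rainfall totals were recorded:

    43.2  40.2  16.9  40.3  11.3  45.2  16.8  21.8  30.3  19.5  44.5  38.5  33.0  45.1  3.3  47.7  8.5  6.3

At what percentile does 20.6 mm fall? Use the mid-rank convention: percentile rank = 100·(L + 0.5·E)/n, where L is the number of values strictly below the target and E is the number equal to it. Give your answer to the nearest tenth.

38.9

Sorted: 3.3, 6.3, 8.5, 11.3, 16.8, 16.9, 19.5, 21.8, 30.3, 33.0, 38.5, 40.2, 40.3, 43.2, 44.5, 45.1, 45.2, 47.7.
Count below 20.6: L = 7; count equal: E = 0; n = 18.
Percentile rank = 100·(7 + 0.5·0)/18 = 100·7/18 = 38.89.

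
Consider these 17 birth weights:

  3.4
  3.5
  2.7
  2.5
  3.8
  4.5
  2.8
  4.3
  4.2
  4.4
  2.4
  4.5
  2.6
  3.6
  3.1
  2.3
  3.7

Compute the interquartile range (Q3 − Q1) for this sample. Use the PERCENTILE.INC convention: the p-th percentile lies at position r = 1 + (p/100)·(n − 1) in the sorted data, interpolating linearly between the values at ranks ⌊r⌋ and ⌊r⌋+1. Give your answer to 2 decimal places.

1.50

Sorted: 2.3, 2.4, 2.5, 2.6, 2.7, 2.8, 3.1, 3.4, 3.5, 3.6, 3.7, 3.8, 4.2, 4.3, 4.4, 4.5, 4.5.
n = 17.
P25: r = 5 (integer) → 2.7.
P75: r = 13 (integer) → 4.2.
Difference: 4.2 − 2.7 = 1.5.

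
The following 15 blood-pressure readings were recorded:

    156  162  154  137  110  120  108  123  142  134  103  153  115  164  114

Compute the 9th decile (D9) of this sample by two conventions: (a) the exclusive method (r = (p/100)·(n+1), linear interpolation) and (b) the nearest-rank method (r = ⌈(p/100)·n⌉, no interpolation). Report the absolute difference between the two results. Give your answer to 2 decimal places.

Sorted: 103, 108, 110, 114, 115, 120, 123, 134, 137, 142, 153, 154, 156, 162, 164.
n = 15.
(a) r = 14.4; between ranks 14 (162) and 15 (164): 162.8.
(b) the nearest-rank method: rank 14 → 162.
|162.8 − 162| = 0.8.

0.80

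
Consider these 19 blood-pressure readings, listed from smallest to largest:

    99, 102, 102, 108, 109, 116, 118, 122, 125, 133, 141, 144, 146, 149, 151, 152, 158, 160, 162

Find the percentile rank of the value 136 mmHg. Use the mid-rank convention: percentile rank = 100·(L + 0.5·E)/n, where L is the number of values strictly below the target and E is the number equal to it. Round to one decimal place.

52.6

Count below 136: L = 10; count equal: E = 0; n = 19.
Percentile rank = 100·(10 + 0.5·0)/19 = 100·10/19 = 52.63.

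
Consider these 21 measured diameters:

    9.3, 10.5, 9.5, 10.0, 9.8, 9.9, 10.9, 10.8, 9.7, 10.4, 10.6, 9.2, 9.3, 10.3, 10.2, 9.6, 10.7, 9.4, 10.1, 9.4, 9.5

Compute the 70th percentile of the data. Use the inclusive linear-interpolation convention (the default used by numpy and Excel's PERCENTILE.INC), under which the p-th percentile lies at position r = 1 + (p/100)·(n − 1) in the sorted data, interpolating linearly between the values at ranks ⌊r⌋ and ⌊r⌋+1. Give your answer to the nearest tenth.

Sorted: 9.2, 9.3, 9.3, 9.4, 9.4, 9.5, 9.5, 9.6, 9.7, 9.8, 9.9, 10.0, 10.1, 10.2, 10.3, 10.4, 10.5, 10.6, 10.7, 10.8, 10.9.
n = 21.
r = 1 + (70/100)·(21 − 1) = 1 + 14 = 15.
r is an integer, so P70 is the value at rank 15: 10.3.

10.3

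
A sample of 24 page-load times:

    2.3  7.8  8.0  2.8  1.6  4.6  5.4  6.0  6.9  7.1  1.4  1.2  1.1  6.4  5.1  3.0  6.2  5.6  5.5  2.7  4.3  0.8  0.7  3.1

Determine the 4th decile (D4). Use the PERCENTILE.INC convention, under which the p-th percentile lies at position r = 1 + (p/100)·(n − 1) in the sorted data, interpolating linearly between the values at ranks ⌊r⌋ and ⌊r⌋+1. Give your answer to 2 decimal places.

Sorted: 0.7, 0.8, 1.1, 1.2, 1.4, 1.6, 2.3, 2.7, 2.8, 3.0, 3.1, 4.3, 4.6, 5.1, 5.4, 5.5, 5.6, 6.0, 6.2, 6.4, 6.9, 7.1, 7.8, 8.0.
n = 24.
r = 1 + (40/100)·(24 − 1) = 1 + 9.2 = 10.2.
Rank 10 is 3.0 and rank 11 is 3.1.
Interpolate: 3.0 + 0.2·(3.1 − 3.0) = 3.0 + 0.2·0.1 = 3.02.

3.02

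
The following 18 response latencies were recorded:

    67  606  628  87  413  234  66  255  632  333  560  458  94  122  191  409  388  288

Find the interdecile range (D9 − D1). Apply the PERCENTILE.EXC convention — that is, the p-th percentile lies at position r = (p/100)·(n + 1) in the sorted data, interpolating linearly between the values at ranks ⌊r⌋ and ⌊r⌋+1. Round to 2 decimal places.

Sorted: 66, 67, 87, 94, 122, 191, 234, 255, 288, 333, 388, 409, 413, 458, 560, 606, 628, 632.
n = 18.
P10: r = 1.9; ranks 1–2 are 66, 67; interpolating gives 66.9.
P90: r = 17.1; ranks 17–18 are 628, 632; interpolating gives 628.4.
Difference: 628.4 − 66.9 = 561.5.

561.50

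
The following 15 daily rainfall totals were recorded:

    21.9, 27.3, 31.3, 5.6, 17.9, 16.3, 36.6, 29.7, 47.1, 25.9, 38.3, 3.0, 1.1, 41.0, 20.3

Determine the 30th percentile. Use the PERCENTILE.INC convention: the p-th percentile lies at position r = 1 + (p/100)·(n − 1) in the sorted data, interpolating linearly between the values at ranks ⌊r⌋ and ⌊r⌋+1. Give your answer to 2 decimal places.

Sorted: 1.1, 3.0, 5.6, 16.3, 17.9, 20.3, 21.9, 25.9, 27.3, 29.7, 31.3, 36.6, 38.3, 41.0, 47.1.
n = 15.
r = 1 + (30/100)·(15 − 1) = 1 + 4.2 = 5.2.
Rank 5 is 17.9 and rank 6 is 20.3.
Interpolate: 17.9 + 0.2·(20.3 − 17.9) = 17.9 + 0.2·2.4 = 18.38.

18.38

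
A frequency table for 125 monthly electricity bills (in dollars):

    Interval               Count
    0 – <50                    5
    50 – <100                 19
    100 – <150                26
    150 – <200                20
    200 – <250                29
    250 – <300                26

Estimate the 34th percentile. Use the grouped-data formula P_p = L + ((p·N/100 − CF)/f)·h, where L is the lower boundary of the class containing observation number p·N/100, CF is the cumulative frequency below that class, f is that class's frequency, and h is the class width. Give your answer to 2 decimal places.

N = 125; target position k = 34/100 · 125 = 42.5.
Cumulative frequencies: 5, 24, 50, 70, 99, 125.
Observation 42.5 falls in the class 100 – <150.
L = 100, CF = 24, f = 26, h = 50.
P34 = 100 + ((42.5 − 24)/26)·50 = 100 + 35.5769 = 135.577.

135.58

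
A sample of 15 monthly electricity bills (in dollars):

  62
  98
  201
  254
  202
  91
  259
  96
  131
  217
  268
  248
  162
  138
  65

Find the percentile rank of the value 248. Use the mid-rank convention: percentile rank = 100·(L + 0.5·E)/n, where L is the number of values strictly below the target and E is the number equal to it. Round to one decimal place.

76.7

Sorted: 62, 65, 91, 96, 98, 131, 138, 162, 201, 202, 217, 248, 254, 259, 268.
Count below 248: L = 11; count equal: E = 1; n = 15.
Percentile rank = 100·(11 + 0.5·1)/15 = 100·11.5/15 = 76.67.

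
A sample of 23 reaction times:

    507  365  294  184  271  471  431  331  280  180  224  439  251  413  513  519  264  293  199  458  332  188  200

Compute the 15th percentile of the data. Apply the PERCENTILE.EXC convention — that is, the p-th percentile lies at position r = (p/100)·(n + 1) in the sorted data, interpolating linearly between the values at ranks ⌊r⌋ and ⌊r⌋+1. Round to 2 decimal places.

Sorted: 180, 184, 188, 199, 200, 224, 251, 264, 271, 280, 293, 294, 331, 332, 365, 413, 431, 439, 458, 471, 507, 513, 519.
n = 23.
r = (15/100)·(23 + 1) = 3.6.
Rank 3 is 188 and rank 4 is 199.
Interpolate: 188 + 0.6·(199 − 188) = 188 + 0.6·11 = 194.6.

194.60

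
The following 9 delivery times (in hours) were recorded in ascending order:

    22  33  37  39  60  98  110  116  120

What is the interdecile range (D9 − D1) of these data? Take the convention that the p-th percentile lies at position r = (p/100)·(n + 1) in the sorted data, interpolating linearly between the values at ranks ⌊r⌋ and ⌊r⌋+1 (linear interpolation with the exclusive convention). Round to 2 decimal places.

98.00

n = 9.
P10: r = 1 (integer) → 22.
P90: r = 9 (integer) → 120.
Difference: 120 − 22 = 98.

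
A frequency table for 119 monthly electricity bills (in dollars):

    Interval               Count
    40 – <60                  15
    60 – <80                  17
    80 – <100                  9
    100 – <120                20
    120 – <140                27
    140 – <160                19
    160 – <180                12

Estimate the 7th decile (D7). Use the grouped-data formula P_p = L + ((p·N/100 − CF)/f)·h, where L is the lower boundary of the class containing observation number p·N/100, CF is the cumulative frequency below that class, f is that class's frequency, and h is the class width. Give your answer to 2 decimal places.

N = 119; target position k = 70/100 · 119 = 83.3.
Cumulative frequencies: 15, 32, 41, 61, 88, 107, 119.
Observation 83.3 falls in the class 120 – <140.
L = 120, CF = 61, f = 27, h = 20.
P70 = 120 + ((83.3 − 61)/27)·20 = 120 + 16.5185 = 136.519.

136.52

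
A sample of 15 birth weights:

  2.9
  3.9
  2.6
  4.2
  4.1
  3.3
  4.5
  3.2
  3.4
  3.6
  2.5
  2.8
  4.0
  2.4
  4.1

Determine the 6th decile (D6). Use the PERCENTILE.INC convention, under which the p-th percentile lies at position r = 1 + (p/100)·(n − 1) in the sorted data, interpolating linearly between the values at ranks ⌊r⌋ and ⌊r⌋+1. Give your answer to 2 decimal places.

Sorted: 2.4, 2.5, 2.6, 2.8, 2.9, 3.2, 3.3, 3.4, 3.6, 3.9, 4.0, 4.1, 4.1, 4.2, 4.5.
n = 15.
r = 1 + (60/100)·(15 − 1) = 1 + 8.4 = 9.4.
Rank 9 is 3.6 and rank 10 is 3.9.
Interpolate: 3.6 + 0.4·(3.9 − 3.6) = 3.6 + 0.4·0.3 = 3.72.

3.72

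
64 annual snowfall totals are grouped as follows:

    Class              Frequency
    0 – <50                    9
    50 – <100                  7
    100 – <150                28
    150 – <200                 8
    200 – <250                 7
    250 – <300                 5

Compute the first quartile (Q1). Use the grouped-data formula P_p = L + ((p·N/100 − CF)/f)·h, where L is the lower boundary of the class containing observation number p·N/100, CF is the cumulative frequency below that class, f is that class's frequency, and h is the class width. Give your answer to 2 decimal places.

100.00

N = 64; target position k = 25/100 · 64 = 16.
Cumulative frequencies: 9, 16, 44, 52, 59, 64.
Observation 16 falls in the class 50 – <100.
L = 50, CF = 9, f = 7, h = 50.
P25 = 50 + ((16 − 9)/7)·50 = 50 + 50 = 100.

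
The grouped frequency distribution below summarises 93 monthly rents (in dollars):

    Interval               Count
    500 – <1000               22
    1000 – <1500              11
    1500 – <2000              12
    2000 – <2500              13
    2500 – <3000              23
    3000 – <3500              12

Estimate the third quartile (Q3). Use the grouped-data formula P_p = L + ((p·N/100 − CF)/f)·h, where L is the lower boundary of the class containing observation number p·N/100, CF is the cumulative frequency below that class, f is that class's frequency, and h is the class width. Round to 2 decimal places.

N = 93; target position k = 75/100 · 93 = 69.75.
Cumulative frequencies: 22, 33, 45, 58, 81, 93.
Observation 69.75 falls in the class 2500 – <3000.
L = 2500, CF = 58, f = 23, h = 500.
P75 = 2500 + ((69.75 − 58)/23)·500 = 2500 + 255.435 = 2755.43.

2755.43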